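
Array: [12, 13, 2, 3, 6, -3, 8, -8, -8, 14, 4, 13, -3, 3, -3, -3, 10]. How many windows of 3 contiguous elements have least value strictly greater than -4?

12 13 2 → min 2  > -4 ✓
13 2 3 → min 2  > -4 ✓
2 3 6 → min 2  > -4 ✓
3 6 -3 → min -3  > -4 ✓
6 -3 8 → min -3  > -4 ✓
-3 8 -8 → min -8
8 -8 -8 → min -8
-8 -8 14 → min -8
-8 14 4 → min -8
14 4 13 → min 4  > -4 ✓
4 13 -3 → min -3  > -4 ✓
13 -3 3 → min -3  > -4 ✓
-3 3 -3 → min -3  > -4 ✓
3 -3 -3 → min -3  > -4 ✓
-3 -3 10 → min -3  > -4 ✓
11 windows satisfy the condition.

11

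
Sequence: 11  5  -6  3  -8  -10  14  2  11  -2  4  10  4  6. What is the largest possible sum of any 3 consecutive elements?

27

Each size-3 window and its sum:
(11, 5, -6) → sum 10
(5, -6, 3) → sum 2
(-6, 3, -8) → sum -11
(3, -8, -10) → sum -15
(-8, -10, 14) → sum -4
(-10, 14, 2) → sum 6
(14, 2, 11) → sum 27
(2, 11, -2) → sum 11
(11, -2, 4) → sum 13
(-2, 4, 10) → sum 12
(4, 10, 4) → sum 18
(10, 4, 6) → sum 20
Largest of these is 27.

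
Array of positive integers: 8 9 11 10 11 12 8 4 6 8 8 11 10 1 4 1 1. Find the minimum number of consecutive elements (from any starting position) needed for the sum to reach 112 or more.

13

add 8: running sum 8 < 112
add 9: running sum 17 < 112
add 11: running sum 28 < 112
add 10: running sum 38 < 112
add 11: running sum 49 < 112
add 12: running sum 61 < 112
add 8: running sum 69 < 112
add 4: running sum 73 < 112
add 6: running sum 79 < 112
add 8: running sum 87 < 112
add 8: running sum 95 < 112
add 11: running sum 106 < 112
add 10: shortest ending here [8, 9, 11, 10, 11, 12, 8, 4, 6, 8, 8, 11, 10] sum 116, len 13
add 1: shortest ending here [8, 9, 11, 10, 11, 12, 8, 4, 6, 8, 8, 11, 10, 1] sum 117, len 14
add 4: shortest ending here [9, 11, 10, 11, 12, 8, 4, 6, 8, 8, 11, 10, 1, 4] sum 113, len 14
add 1: shortest ending here [9, 11, 10, 11, 12, 8, 4, 6, 8, 8, 11, 10, 1, 4, 1] sum 114, len 15
add 1: shortest ending here [9, 11, 10, 11, 12, 8, 4, 6, 8, 8, 11, 10, 1, 4, 1, 1] sum 115, len 16
Shortest qualifying length: 13.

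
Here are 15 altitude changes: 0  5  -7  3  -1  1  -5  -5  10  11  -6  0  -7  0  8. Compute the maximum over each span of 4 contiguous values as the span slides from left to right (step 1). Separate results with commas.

5, 5, 3, 3, 1, 10, 11, 11, 11, 11, 0, 8

0 5 -7 3 → max 5
5 -7 3 -1 → max 5
-7 3 -1 1 → max 3
3 -1 1 -5 → max 3
-1 1 -5 -5 → max 1
1 -5 -5 10 → max 10
-5 -5 10 11 → max 11
-5 10 11 -6 → max 11
10 11 -6 0 → max 11
11 -6 0 -7 → max 11
-6 0 -7 0 → max 0
0 -7 0 8 → max 8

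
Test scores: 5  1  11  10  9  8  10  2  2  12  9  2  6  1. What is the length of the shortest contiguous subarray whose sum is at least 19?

add 5: running sum 5 < 19
add 1: running sum 6 < 19
add 11: running sum 17 < 19
add 10: shortest ending here [11, 10] sum 21, len 2
add 9: shortest ending here [10, 9] sum 19, len 2
add 8: shortest ending here [10, 9, 8] sum 27, len 3
add 10: shortest ending here [9, 8, 10] sum 27, len 3
add 2: shortest ending here [8, 10, 2] sum 20, len 3
add 2: shortest ending here [8, 10, 2, 2] sum 22, len 4
add 12: shortest ending here [10, 2, 2, 12] sum 26, len 4
add 9: shortest ending here [12, 9] sum 21, len 2
add 2: shortest ending here [12, 9, 2] sum 23, len 3
add 6: shortest ending here [12, 9, 2, 6] sum 29, len 4
add 1: shortest ending here [12, 9, 2, 6, 1] sum 30, len 5
Shortest qualifying length: 2.

2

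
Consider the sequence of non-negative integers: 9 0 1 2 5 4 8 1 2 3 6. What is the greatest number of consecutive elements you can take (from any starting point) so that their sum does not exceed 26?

9

[9] sum 9 len 1
[9, 0] sum 9 len 2
[9, 0, 1] sum 10 len 3
[9, 0, 1, 2] sum 12 len 4
[9, 0, 1, 2, 5] sum 17 len 5
[9, 0, 1, 2, 5, 4] sum 21 len 6
[0, 1, 2, 5, 4, 8] sum 20 len 6
[0, 1, 2, 5, 4, 8, 1] sum 21 len 7
[0, 1, 2, 5, 4, 8, 1, 2] sum 23 len 8
[0, 1, 2, 5, 4, 8, 1, 2, 3] sum 26 len 9
[4, 8, 1, 2, 3, 6] sum 24 len 6
Longest length seen: 9.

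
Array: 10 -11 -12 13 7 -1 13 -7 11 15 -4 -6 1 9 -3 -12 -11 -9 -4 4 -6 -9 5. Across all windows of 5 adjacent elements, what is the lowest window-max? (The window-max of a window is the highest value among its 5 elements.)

-3

(10, -11, -12, 13, 7) → max 13
(-11, -12, 13, 7, -1) → max 13
(-12, 13, 7, -1, 13) → max 13
(13, 7, -1, 13, -7) → max 13
(7, -1, 13, -7, 11) → max 13
(-1, 13, -7, 11, 15) → max 15
(13, -7, 11, 15, -4) → max 15
(-7, 11, 15, -4, -6) → max 15
(11, 15, -4, -6, 1) → max 15
(15, -4, -6, 1, 9) → max 15
(-4, -6, 1, 9, -3) → max 9
(-6, 1, 9, -3, -12) → max 9
(1, 9, -3, -12, -11) → max 9
(9, -3, -12, -11, -9) → max 9
(-3, -12, -11, -9, -4) → max -3
(-12, -11, -9, -4, 4) → max 4
(-11, -9, -4, 4, -6) → max 4
(-9, -4, 4, -6, -9) → max 4
(-4, 4, -6, -9, 5) → max 5
Lowest of these is -3.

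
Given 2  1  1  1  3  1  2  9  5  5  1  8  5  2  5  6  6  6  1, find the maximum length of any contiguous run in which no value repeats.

[2] len 1
[2, 1] len 2
[1] len 1
[1] len 1
[1, 3] len 2
[3, 1] len 2
[3, 1, 2] len 3
[3, 1, 2, 9] len 4
[3, 1, 2, 9, 5] len 5
[5] len 1
[5, 1] len 2
[5, 1, 8] len 3
[1, 8, 5] len 3
[1, 8, 5, 2] len 4
[2, 5] len 2
[2, 5, 6] len 3
[6] len 1
[6] len 1
[6, 1] len 2
Longest all-distinct length: 5.

5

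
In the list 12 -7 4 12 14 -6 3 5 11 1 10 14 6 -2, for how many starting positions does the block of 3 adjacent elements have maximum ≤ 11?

4

[12, -7, 4] → max 12
[-7, 4, 12] → max 12
[4, 12, 14] → max 14
[12, 14, -6] → max 14
[14, -6, 3] → max 14
[-6, 3, 5] → max 5  ≤ 11 ✓
[3, 5, 11] → max 11  ≤ 11 ✓
[5, 11, 1] → max 11  ≤ 11 ✓
[11, 1, 10] → max 11  ≤ 11 ✓
[1, 10, 14] → max 14
[10, 14, 6] → max 14
[14, 6, -2] → max 14
4 windows satisfy the condition.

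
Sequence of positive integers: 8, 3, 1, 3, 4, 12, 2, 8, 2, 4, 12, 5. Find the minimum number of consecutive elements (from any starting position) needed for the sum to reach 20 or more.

3

add 8: running sum 8 < 20
add 3: running sum 11 < 20
add 1: running sum 12 < 20
add 3: running sum 15 < 20
add 4: running sum 19 < 20
end 5: [1, 3, 4, 12] sum 20, len 4
end 6: [3, 4, 12, 2] sum 21, len 4
end 7: [12, 2, 8] sum 22, len 3
end 8: [12, 2, 8, 2] sum 24, len 4
end 9: [12, 2, 8, 2, 4] sum 28, len 5
end 10: [8, 2, 4, 12] sum 26, len 4
end 11: [4, 12, 5] sum 21, len 3
Shortest qualifying length: 3.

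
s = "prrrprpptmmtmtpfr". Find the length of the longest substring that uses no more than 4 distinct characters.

[p] 1 distinct, len 1
[p, r] 2 distinct, len 2
[p, r, r] 2 distinct, len 3
[p, r, r, r] 2 distinct, len 4
[p, r, r, r, p] 2 distinct, len 5
[p, r, r, r, p, r] 2 distinct, len 6
[p, r, r, r, p, r, p] 2 distinct, len 7
[p, r, r, r, p, r, p, p] 2 distinct, len 8
[p, r, r, r, p, r, p, p, t] 3 distinct, len 9
[p, r, r, r, p, r, p, p, t, m] 4 distinct, len 10
[p, r, r, r, p, r, p, p, t, m, m] 4 distinct, len 11
[p, r, r, r, p, r, p, p, t, m, m, t] 4 distinct, len 12
[p, r, r, r, p, r, p, p, t, m, m, t, m] 4 distinct, len 13
[p, r, r, r, p, r, p, p, t, m, m, t, m, t] 4 distinct, len 14
[p, r, r, r, p, r, p, p, t, m, m, t, m, t, p] 4 distinct, len 15
[p, p, t, m, m, t, m, t, p, f] 4 distinct, len 10
[t, p, f, r] 4 distinct, len 4
Longest length with ≤4 distinct: 15.

15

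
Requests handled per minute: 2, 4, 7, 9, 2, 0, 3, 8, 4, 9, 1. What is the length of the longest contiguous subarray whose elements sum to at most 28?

7

→ 2: sum 2, len 1
→ 4: sum 6, len 2
→ 7: sum 13, len 3
→ 9: sum 22, len 4
→ 2: sum 24, len 5
→ 0: sum 24, len 6
→ 3: sum 27, len 7
→ 8 (dropped 2, 4, 7): sum 22, len 5
→ 4: sum 26, len 6
→ 9 (dropped 9): sum 26, len 6
→ 1: sum 27, len 7
Longest length seen: 7.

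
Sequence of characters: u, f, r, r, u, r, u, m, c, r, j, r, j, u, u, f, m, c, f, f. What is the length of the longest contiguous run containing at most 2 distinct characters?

[u] 1 distinct, len 1
[u, f] 2 distinct, len 2
[f, r] 2 distinct, len 2
[f, r, r] 2 distinct, len 3
[r, r, u] 2 distinct, len 3
[r, r, u, r] 2 distinct, len 4
[r, r, u, r, u] 2 distinct, len 5
[u, m] 2 distinct, len 2
[m, c] 2 distinct, len 2
[c, r] 2 distinct, len 2
[r, j] 2 distinct, len 2
[r, j, r] 2 distinct, len 3
[r, j, r, j] 2 distinct, len 4
[j, u] 2 distinct, len 2
[j, u, u] 2 distinct, len 3
[u, u, f] 2 distinct, len 3
[f, m] 2 distinct, len 2
[m, c] 2 distinct, len 2
[c, f] 2 distinct, len 2
[c, f, f] 2 distinct, len 3
Longest length with ≤2 distinct: 5.

5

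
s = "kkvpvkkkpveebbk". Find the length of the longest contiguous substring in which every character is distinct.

4

[k] len 1
[k] len 1
[k, v] len 2
[k, v, p] len 3
[p, v] len 2
[p, v, k] len 3
[k] len 1
[k] len 1
[k, p] len 2
[k, p, v] len 3
[k, p, v, e] len 4
[e] len 1
[e, b] len 2
[b] len 1
[b, k] len 2
Longest all-distinct length: 4.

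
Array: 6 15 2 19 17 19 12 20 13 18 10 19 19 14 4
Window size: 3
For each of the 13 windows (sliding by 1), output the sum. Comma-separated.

(6, 15, 2) → sum 23
(15, 2, 19) → sum 36
(2, 19, 17) → sum 38
(19, 17, 19) → sum 55
(17, 19, 12) → sum 48
(19, 12, 20) → sum 51
(12, 20, 13) → sum 45
(20, 13, 18) → sum 51
(13, 18, 10) → sum 41
(18, 10, 19) → sum 47
(10, 19, 19) → sum 48
(19, 19, 14) → sum 52
(19, 14, 4) → sum 37

23, 36, 38, 55, 48, 51, 45, 51, 41, 47, 48, 52, 37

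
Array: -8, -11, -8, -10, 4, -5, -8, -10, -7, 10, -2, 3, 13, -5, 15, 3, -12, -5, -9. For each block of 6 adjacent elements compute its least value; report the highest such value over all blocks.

Window mins for each of the 14 positions:
(-8, -11, -8, -10, 4, -5) → min -11
(-11, -8, -10, 4, -5, -8) → min -11
(-8, -10, 4, -5, -8, -10) → min -10
(-10, 4, -5, -8, -10, -7) → min -10
(4, -5, -8, -10, -7, 10) → min -10
(-5, -8, -10, -7, 10, -2) → min -10
(-8, -10, -7, 10, -2, 3) → min -10
(-10, -7, 10, -2, 3, 13) → min -10
(-7, 10, -2, 3, 13, -5) → min -7
(10, -2, 3, 13, -5, 15) → min -5
(-2, 3, 13, -5, 15, 3) → min -5
(3, 13, -5, 15, 3, -12) → min -12
(13, -5, 15, 3, -12, -5) → min -12
(-5, 15, 3, -12, -5, -9) → min -12
Highest of these is -5.

-5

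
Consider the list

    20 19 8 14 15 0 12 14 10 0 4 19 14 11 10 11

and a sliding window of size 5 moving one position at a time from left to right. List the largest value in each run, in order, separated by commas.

(20, 19, 8, 14, 15) → max 20
(19, 8, 14, 15, 0) → max 19
(8, 14, 15, 0, 12) → max 15
(14, 15, 0, 12, 14) → max 15
(15, 0, 12, 14, 10) → max 15
(0, 12, 14, 10, 0) → max 14
(12, 14, 10, 0, 4) → max 14
(14, 10, 0, 4, 19) → max 19
(10, 0, 4, 19, 14) → max 19
(0, 4, 19, 14, 11) → max 19
(4, 19, 14, 11, 10) → max 19
(19, 14, 11, 10, 11) → max 19

20, 19, 15, 15, 15, 14, 14, 19, 19, 19, 19, 19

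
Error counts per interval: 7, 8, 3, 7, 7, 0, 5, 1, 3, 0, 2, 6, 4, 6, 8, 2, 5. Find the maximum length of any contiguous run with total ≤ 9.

5

Extend to the right; shrink from the left whenever the sum exceeds 9:
→ 7: sum 7, len 1
→ 8 (dropped 7): sum 8, len 1
→ 3 (dropped 8): sum 3, len 1
→ 7 (dropped 3): sum 7, len 1
→ 7 (dropped 7): sum 7, len 1
→ 0: sum 7, len 2
→ 5 (dropped 7): sum 5, len 2
→ 1: sum 6, len 3
→ 3: sum 9, len 4
→ 0: sum 9, len 5
→ 2 (dropped 0, 5): sum 6, len 4
→ 6 (dropped 1, 3): sum 8, len 3
→ 4 (dropped 0, 2, 6): sum 4, len 1
→ 6 (dropped 4): sum 6, len 1
→ 8 (dropped 6): sum 8, len 1
→ 2 (dropped 8): sum 2, len 1
→ 5: sum 7, len 2
Longest length seen: 5.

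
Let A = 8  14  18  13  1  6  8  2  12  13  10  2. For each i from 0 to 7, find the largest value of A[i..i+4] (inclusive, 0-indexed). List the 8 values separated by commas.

18, 18, 18, 13, 12, 13, 13, 13

8 14 18 13 1 → max 18
14 18 13 1 6 → max 18
18 13 1 6 8 → max 18
13 1 6 8 2 → max 13
1 6 8 2 12 → max 12
6 8 2 12 13 → max 13
8 2 12 13 10 → max 13
2 12 13 10 2 → max 13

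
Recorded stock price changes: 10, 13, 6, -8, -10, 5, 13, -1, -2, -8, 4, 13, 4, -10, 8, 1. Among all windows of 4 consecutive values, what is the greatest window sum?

21

[10, 13, 6, -8] → sum 21
[13, 6, -8, -10] → sum 1
[6, -8, -10, 5] → sum -7
[-8, -10, 5, 13] → sum 0
[-10, 5, 13, -1] → sum 7
[5, 13, -1, -2] → sum 15
[13, -1, -2, -8] → sum 2
[-1, -2, -8, 4] → sum -7
[-2, -8, 4, 13] → sum 7
[-8, 4, 13, 4] → sum 13
[4, 13, 4, -10] → sum 11
[13, 4, -10, 8] → sum 15
[4, -10, 8, 1] → sum 3
Greatest of these is 21.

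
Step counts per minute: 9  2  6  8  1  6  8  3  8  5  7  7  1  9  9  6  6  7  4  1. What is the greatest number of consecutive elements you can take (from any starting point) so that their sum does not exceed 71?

13

→ 9: sum 9, len 1
→ 2: sum 11, len 2
→ 6: sum 17, len 3
→ 8: sum 25, len 4
→ 1: sum 26, len 5
→ 6: sum 32, len 6
→ 8: sum 40, len 7
→ 3: sum 43, len 8
→ 8: sum 51, len 9
→ 5: sum 56, len 10
→ 7: sum 63, len 11
→ 7: sum 70, len 12
→ 1: sum 71, len 13
→ 9 (dropped 9): sum 71, len 13
→ 9 (dropped 2, 6, 8): sum 64, len 11
→ 6: sum 70, len 12
→ 6 (dropped 1, 6): sum 69, len 11
→ 7 (dropped 8): sum 68, len 11
→ 4 (dropped 3): sum 69, len 11
→ 1: sum 70, len 12
Longest length seen: 13.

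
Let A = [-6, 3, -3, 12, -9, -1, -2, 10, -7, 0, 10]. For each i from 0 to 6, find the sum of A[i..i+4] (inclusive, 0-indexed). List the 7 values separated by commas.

Sliding a size-5 window across the 11 values:
-6 3 -3 12 -9 → sum -3
3 -3 12 -9 -1 → sum 2
-3 12 -9 -1 -2 → sum -3
12 -9 -1 -2 10 → sum 10
-9 -1 -2 10 -7 → sum -9
-1 -2 10 -7 0 → sum 0
-2 10 -7 0 10 → sum 11

-3, 2, -3, 10, -9, 0, 11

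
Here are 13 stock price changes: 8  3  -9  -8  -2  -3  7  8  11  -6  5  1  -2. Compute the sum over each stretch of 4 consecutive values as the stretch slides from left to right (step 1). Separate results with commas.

-6, -16, -22, -6, 10, 23, 20, 18, 11, -2

[8, 3, -9, -8] → sum -6
[3, -9, -8, -2] → sum -16
[-9, -8, -2, -3] → sum -22
[-8, -2, -3, 7] → sum -6
[-2, -3, 7, 8] → sum 10
[-3, 7, 8, 11] → sum 23
[7, 8, 11, -6] → sum 20
[8, 11, -6, 5] → sum 18
[11, -6, 5, 1] → sum 11
[-6, 5, 1, -2] → sum -2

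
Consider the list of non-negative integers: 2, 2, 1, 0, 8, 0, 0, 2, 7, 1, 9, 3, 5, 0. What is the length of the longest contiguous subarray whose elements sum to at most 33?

11

Extend to the right; shrink from the left whenever the sum exceeds 33:
[2] sum 2 len 1
[2, 2] sum 4 len 2
[2, 2, 1] sum 5 len 3
[2, 2, 1, 0] sum 5 len 4
[2, 2, 1, 0, 8] sum 13 len 5
[2, 2, 1, 0, 8, 0] sum 13 len 6
[2, 2, 1, 0, 8, 0, 0] sum 13 len 7
[2, 2, 1, 0, 8, 0, 0, 2] sum 15 len 8
[2, 2, 1, 0, 8, 0, 0, 2, 7] sum 22 len 9
[2, 2, 1, 0, 8, 0, 0, 2, 7, 1] sum 23 len 10
[2, 2, 1, 0, 8, 0, 0, 2, 7, 1, 9] sum 32 len 11
[2, 1, 0, 8, 0, 0, 2, 7, 1, 9, 3] sum 33 len 11
[0, 0, 2, 7, 1, 9, 3, 5] sum 27 len 8
[0, 0, 2, 7, 1, 9, 3, 5, 0] sum 27 len 9
Longest length seen: 11.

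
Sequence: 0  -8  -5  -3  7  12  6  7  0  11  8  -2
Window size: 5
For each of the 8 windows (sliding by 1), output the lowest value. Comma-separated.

0 -8 -5 -3 7 → min -8
-8 -5 -3 7 12 → min -8
-5 -3 7 12 6 → min -5
-3 7 12 6 7 → min -3
7 12 6 7 0 → min 0
12 6 7 0 11 → min 0
6 7 0 11 8 → min 0
7 0 11 8 -2 → min -2

-8, -8, -5, -3, 0, 0, 0, -2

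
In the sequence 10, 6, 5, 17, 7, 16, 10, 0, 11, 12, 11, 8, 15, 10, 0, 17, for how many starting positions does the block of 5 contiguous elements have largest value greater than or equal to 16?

[10, 6, 5, 17, 7] → max 17  ≥ 16 ✓
[6, 5, 17, 7, 16] → max 17  ≥ 16 ✓
[5, 17, 7, 16, 10] → max 17  ≥ 16 ✓
[17, 7, 16, 10, 0] → max 17  ≥ 16 ✓
[7, 16, 10, 0, 11] → max 16  ≥ 16 ✓
[16, 10, 0, 11, 12] → max 16  ≥ 16 ✓
[10, 0, 11, 12, 11] → max 12
[0, 11, 12, 11, 8] → max 12
[11, 12, 11, 8, 15] → max 15
[12, 11, 8, 15, 10] → max 15
[11, 8, 15, 10, 0] → max 15
[8, 15, 10, 0, 17] → max 17  ≥ 16 ✓
7 windows satisfy the condition.

7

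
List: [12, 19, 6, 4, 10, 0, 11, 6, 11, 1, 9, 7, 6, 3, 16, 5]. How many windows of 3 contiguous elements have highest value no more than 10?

5

(12, 19, 6) → max 19
(19, 6, 4) → max 19
(6, 4, 10) → max 10  ≤ 10 ✓
(4, 10, 0) → max 10  ≤ 10 ✓
(10, 0, 11) → max 11
(0, 11, 6) → max 11
(11, 6, 11) → max 11
(6, 11, 1) → max 11
(11, 1, 9) → max 11
(1, 9, 7) → max 9  ≤ 10 ✓
(9, 7, 6) → max 9  ≤ 10 ✓
(7, 6, 3) → max 7  ≤ 10 ✓
(6, 3, 16) → max 16
(3, 16, 5) → max 16
5 windows satisfy the condition.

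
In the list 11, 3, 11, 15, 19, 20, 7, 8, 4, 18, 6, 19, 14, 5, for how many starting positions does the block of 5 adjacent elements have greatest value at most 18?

(11, 3, 11, 15, 19) → max 19
(3, 11, 15, 19, 20) → max 20
(11, 15, 19, 20, 7) → max 20
(15, 19, 20, 7, 8) → max 20
(19, 20, 7, 8, 4) → max 20
(20, 7, 8, 4, 18) → max 20
(7, 8, 4, 18, 6) → max 18  ≤ 18 ✓
(8, 4, 18, 6, 19) → max 19
(4, 18, 6, 19, 14) → max 19
(18, 6, 19, 14, 5) → max 19
1 window satisfy the condition.

1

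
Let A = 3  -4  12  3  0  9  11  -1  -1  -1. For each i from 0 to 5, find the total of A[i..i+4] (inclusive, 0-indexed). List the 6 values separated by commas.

14, 20, 35, 22, 18, 17

Sliding a size-5 window across the 10 values:
(3, -4, 12, 3, 0) → sum 14
(-4, 12, 3, 0, 9) → sum 20
(12, 3, 0, 9, 11) → sum 35
(3, 0, 9, 11, -1) → sum 22
(0, 9, 11, -1, -1) → sum 18
(9, 11, -1, -1, -1) → sum 17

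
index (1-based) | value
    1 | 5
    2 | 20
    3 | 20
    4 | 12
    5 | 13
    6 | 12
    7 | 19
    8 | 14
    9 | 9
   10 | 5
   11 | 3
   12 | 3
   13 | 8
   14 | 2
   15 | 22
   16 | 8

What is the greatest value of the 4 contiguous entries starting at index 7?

19

Elements at indices 7..10: 19, 14, 9, 5
max(19, 14, 9, 5) = 19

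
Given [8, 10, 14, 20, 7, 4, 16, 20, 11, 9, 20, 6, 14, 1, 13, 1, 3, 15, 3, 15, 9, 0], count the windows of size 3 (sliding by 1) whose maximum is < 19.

(8, 10, 14) → max 14  < 19 ✓
(10, 14, 20) → max 20
(14, 20, 7) → max 20
(20, 7, 4) → max 20
(7, 4, 16) → max 16  < 19 ✓
(4, 16, 20) → max 20
(16, 20, 11) → max 20
(20, 11, 9) → max 20
(11, 9, 20) → max 20
(9, 20, 6) → max 20
(20, 6, 14) → max 20
(6, 14, 1) → max 14  < 19 ✓
(14, 1, 13) → max 14  < 19 ✓
(1, 13, 1) → max 13  < 19 ✓
(13, 1, 3) → max 13  < 19 ✓
(1, 3, 15) → max 15  < 19 ✓
(3, 15, 3) → max 15  < 19 ✓
(15, 3, 15) → max 15  < 19 ✓
(3, 15, 9) → max 15  < 19 ✓
(15, 9, 0) → max 15  < 19 ✓
11 windows satisfy the condition.

11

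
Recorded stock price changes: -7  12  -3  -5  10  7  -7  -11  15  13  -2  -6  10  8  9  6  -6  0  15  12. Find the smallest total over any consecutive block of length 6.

Each size-6 window and its sum:
[-7, 12, -3, -5, 10, 7] → sum 14
[12, -3, -5, 10, 7, -7] → sum 14
[-3, -5, 10, 7, -7, -11] → sum -9
[-5, 10, 7, -7, -11, 15] → sum 9
[10, 7, -7, -11, 15, 13] → sum 27
[7, -7, -11, 15, 13, -2] → sum 15
[-7, -11, 15, 13, -2, -6] → sum 2
[-11, 15, 13, -2, -6, 10] → sum 19
[15, 13, -2, -6, 10, 8] → sum 38
[13, -2, -6, 10, 8, 9] → sum 32
[-2, -6, 10, 8, 9, 6] → sum 25
[-6, 10, 8, 9, 6, -6] → sum 21
[10, 8, 9, 6, -6, 0] → sum 27
[8, 9, 6, -6, 0, 15] → sum 32
[9, 6, -6, 0, 15, 12] → sum 36
Smallest of these is -9.

-9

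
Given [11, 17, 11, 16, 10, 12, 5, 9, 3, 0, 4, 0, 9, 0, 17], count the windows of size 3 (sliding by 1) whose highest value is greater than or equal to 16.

5

[11, 17, 11] → max 17  ≥ 16 ✓
[17, 11, 16] → max 17  ≥ 16 ✓
[11, 16, 10] → max 16  ≥ 16 ✓
[16, 10, 12] → max 16  ≥ 16 ✓
[10, 12, 5] → max 12
[12, 5, 9] → max 12
[5, 9, 3] → max 9
[9, 3, 0] → max 9
[3, 0, 4] → max 4
[0, 4, 0] → max 4
[4, 0, 9] → max 9
[0, 9, 0] → max 9
[9, 0, 17] → max 17  ≥ 16 ✓
5 windows satisfy the condition.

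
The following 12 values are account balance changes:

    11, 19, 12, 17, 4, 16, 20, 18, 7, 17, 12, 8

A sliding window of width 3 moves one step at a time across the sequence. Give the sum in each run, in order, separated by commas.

42, 48, 33, 37, 40, 54, 45, 42, 36, 37

11 19 12 → sum 42
19 12 17 → sum 48
12 17 4 → sum 33
17 4 16 → sum 37
4 16 20 → sum 40
16 20 18 → sum 54
20 18 7 → sum 45
18 7 17 → sum 42
7 17 12 → sum 36
17 12 8 → sum 37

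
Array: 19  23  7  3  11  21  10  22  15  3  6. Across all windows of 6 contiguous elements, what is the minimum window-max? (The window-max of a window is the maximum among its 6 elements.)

22

[19, 23, 7, 3, 11, 21] → max 23
[23, 7, 3, 11, 21, 10] → max 23
[7, 3, 11, 21, 10, 22] → max 22
[3, 11, 21, 10, 22, 15] → max 22
[11, 21, 10, 22, 15, 3] → max 22
[21, 10, 22, 15, 3, 6] → max 22
Minimum of these is 22.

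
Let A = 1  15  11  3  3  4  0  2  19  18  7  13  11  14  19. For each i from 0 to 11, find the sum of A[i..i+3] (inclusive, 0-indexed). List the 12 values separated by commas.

30, 32, 21, 10, 9, 25, 39, 46, 57, 49, 45, 57

Sliding a size-4 window across the 15 values:
(1, 15, 11, 3) → sum 30
(15, 11, 3, 3) → sum 32
(11, 3, 3, 4) → sum 21
(3, 3, 4, 0) → sum 10
(3, 4, 0, 2) → sum 9
(4, 0, 2, 19) → sum 25
(0, 2, 19, 18) → sum 39
(2, 19, 18, 7) → sum 46
(19, 18, 7, 13) → sum 57
(18, 7, 13, 11) → sum 49
(7, 13, 11, 14) → sum 45
(13, 11, 14, 19) → sum 57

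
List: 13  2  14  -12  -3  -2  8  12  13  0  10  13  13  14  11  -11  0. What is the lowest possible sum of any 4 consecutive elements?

-9

13 2 14 -12 → sum 17
2 14 -12 -3 → sum 1
14 -12 -3 -2 → sum -3
-12 -3 -2 8 → sum -9
-3 -2 8 12 → sum 15
-2 8 12 13 → sum 31
8 12 13 0 → sum 33
12 13 0 10 → sum 35
13 0 10 13 → sum 36
0 10 13 13 → sum 36
10 13 13 14 → sum 50
13 13 14 11 → sum 51
13 14 11 -11 → sum 27
14 11 -11 0 → sum 14
Lowest of these is -9.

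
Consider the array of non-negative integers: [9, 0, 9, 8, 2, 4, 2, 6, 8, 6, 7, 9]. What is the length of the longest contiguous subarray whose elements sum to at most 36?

add 9: [9] sum 9, len 1
add 0: [9, 0] sum 9, len 2
add 9: [9, 0, 9] sum 18, len 3
add 8: [9, 0, 9, 8] sum 26, len 4
add 2: [9, 0, 9, 8, 2] sum 28, len 5
add 4: [9, 0, 9, 8, 2, 4] sum 32, len 6
add 2: [9, 0, 9, 8, 2, 4, 2] sum 34, len 7
add 6: [0, 9, 8, 2, 4, 2, 6] sum 31, len 7
add 8: [8, 2, 4, 2, 6, 8] sum 30, len 6
add 6: [8, 2, 4, 2, 6, 8, 6] sum 36, len 7
add 7: [2, 4, 2, 6, 8, 6, 7] sum 35, len 7
add 9: [6, 8, 6, 7, 9] sum 36, len 5
Longest length seen: 7.

7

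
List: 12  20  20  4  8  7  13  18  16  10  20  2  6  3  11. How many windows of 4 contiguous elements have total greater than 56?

2

12 20 20 4 → sum 56
20 20 4 8 → sum 52
20 4 8 7 → sum 39
4 8 7 13 → sum 32
8 7 13 18 → sum 46
7 13 18 16 → sum 54
13 18 16 10 → sum 57  > 56 ✓
18 16 10 20 → sum 64  > 56 ✓
16 10 20 2 → sum 48
10 20 2 6 → sum 38
20 2 6 3 → sum 31
2 6 3 11 → sum 22
2 windows satisfy the condition.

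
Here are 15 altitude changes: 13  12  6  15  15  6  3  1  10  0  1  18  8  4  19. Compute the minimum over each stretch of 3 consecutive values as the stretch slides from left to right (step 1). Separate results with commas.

Sliding a size-3 window across the 15 values:
[13, 12, 6] → min 6
[12, 6, 15] → min 6
[6, 15, 15] → min 6
[15, 15, 6] → min 6
[15, 6, 3] → min 3
[6, 3, 1] → min 1
[3, 1, 10] → min 1
[1, 10, 0] → min 0
[10, 0, 1] → min 0
[0, 1, 18] → min 0
[1, 18, 8] → min 1
[18, 8, 4] → min 4
[8, 4, 19] → min 4

6, 6, 6, 6, 3, 1, 1, 0, 0, 0, 1, 4, 4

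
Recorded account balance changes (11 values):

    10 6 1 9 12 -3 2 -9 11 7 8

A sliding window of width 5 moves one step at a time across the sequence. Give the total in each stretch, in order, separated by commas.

38, 25, 21, 11, 13, 8, 19

[10, 6, 1, 9, 12] → sum 38
[6, 1, 9, 12, -3] → sum 25
[1, 9, 12, -3, 2] → sum 21
[9, 12, -3, 2, -9] → sum 11
[12, -3, 2, -9, 11] → sum 13
[-3, 2, -9, 11, 7] → sum 8
[2, -9, 11, 7, 8] → sum 19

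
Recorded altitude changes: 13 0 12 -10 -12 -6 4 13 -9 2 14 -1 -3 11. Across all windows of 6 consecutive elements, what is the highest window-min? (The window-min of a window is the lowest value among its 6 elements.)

-9

Each size-6 window and its min:
(13, 0, 12, -10, -12, -6) → min -12
(0, 12, -10, -12, -6, 4) → min -12
(12, -10, -12, -6, 4, 13) → min -12
(-10, -12, -6, 4, 13, -9) → min -12
(-12, -6, 4, 13, -9, 2) → min -12
(-6, 4, 13, -9, 2, 14) → min -9
(4, 13, -9, 2, 14, -1) → min -9
(13, -9, 2, 14, -1, -3) → min -9
(-9, 2, 14, -1, -3, 11) → min -9
Highest of these is -9.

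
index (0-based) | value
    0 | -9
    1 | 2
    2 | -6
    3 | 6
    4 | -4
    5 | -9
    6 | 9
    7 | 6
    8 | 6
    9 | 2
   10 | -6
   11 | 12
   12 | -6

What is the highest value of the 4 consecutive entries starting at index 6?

9

Elements at indices 6..9: 9, 6, 6, 2
max(9, 6, 6, 2) = 9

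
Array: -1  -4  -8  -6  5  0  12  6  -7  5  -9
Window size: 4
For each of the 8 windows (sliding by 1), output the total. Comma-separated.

-19, -13, -9, 11, 23, 11, 16, -5

[-1, -4, -8, -6] → sum -19
[-4, -8, -6, 5] → sum -13
[-8, -6, 5, 0] → sum -9
[-6, 5, 0, 12] → sum 11
[5, 0, 12, 6] → sum 23
[0, 12, 6, -7] → sum 11
[12, 6, -7, 5] → sum 16
[6, -7, 5, -9] → sum -5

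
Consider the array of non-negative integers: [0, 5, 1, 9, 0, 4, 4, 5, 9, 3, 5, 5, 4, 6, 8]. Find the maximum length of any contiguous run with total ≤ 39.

9

Extend to the right; shrink from the left whenever the sum exceeds 39:
add 0: [0] sum 0, len 1
add 5: [0, 5] sum 5, len 2
add 1: [0, 5, 1] sum 6, len 3
add 9: [0, 5, 1, 9] sum 15, len 4
add 0: [0, 5, 1, 9, 0] sum 15, len 5
add 4: [0, 5, 1, 9, 0, 4] sum 19, len 6
add 4: [0, 5, 1, 9, 0, 4, 4] sum 23, len 7
add 5: [0, 5, 1, 9, 0, 4, 4, 5] sum 28, len 8
add 9: [0, 5, 1, 9, 0, 4, 4, 5, 9] sum 37, len 9
add 3: [1, 9, 0, 4, 4, 5, 9, 3] sum 35, len 8
add 5: [9, 0, 4, 4, 5, 9, 3, 5] sum 39, len 8
add 5: [0, 4, 4, 5, 9, 3, 5, 5] sum 35, len 8
add 4: [0, 4, 4, 5, 9, 3, 5, 5, 4] sum 39, len 9
add 6: [5, 9, 3, 5, 5, 4, 6] sum 37, len 7
add 8: [3, 5, 5, 4, 6, 8] sum 31, len 6
Longest length seen: 9.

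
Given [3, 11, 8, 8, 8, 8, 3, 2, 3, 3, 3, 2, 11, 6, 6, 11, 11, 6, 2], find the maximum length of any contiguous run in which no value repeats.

4

[3] len 1
[3, 11] len 2
[3, 11, 8] len 3
[8] len 1
[8] len 1
[8] len 1
[8, 3] len 2
[8, 3, 2] len 3
[2, 3] len 2
[3] len 1
[3] len 1
[3, 2] len 2
[3, 2, 11] len 3
[3, 2, 11, 6] len 4
[6] len 1
[6, 11] len 2
[11] len 1
[11, 6] len 2
[11, 6, 2] len 3
Longest all-distinct length: 4.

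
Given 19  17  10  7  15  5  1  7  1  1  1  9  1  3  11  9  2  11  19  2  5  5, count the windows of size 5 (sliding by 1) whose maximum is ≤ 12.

9

[19, 17, 10, 7, 15] → max 19
[17, 10, 7, 15, 5] → max 17
[10, 7, 15, 5, 1] → max 15
[7, 15, 5, 1, 7] → max 15
[15, 5, 1, 7, 1] → max 15
[5, 1, 7, 1, 1] → max 7  ≤ 12 ✓
[1, 7, 1, 1, 1] → max 7  ≤ 12 ✓
[7, 1, 1, 1, 9] → max 9  ≤ 12 ✓
[1, 1, 1, 9, 1] → max 9  ≤ 12 ✓
[1, 1, 9, 1, 3] → max 9  ≤ 12 ✓
[1, 9, 1, 3, 11] → max 11  ≤ 12 ✓
[9, 1, 3, 11, 9] → max 11  ≤ 12 ✓
[1, 3, 11, 9, 2] → max 11  ≤ 12 ✓
[3, 11, 9, 2, 11] → max 11  ≤ 12 ✓
[11, 9, 2, 11, 19] → max 19
[9, 2, 11, 19, 2] → max 19
[2, 11, 19, 2, 5] → max 19
[11, 19, 2, 5, 5] → max 19
9 windows satisfy the condition.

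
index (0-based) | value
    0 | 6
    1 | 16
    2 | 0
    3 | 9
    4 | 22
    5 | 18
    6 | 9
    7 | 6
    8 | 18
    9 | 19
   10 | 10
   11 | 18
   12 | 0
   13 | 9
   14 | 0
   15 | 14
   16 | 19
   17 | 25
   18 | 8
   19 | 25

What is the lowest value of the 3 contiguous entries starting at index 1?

0

Elements at indices 1..3: 16, 0, 9
min(16, 0, 9) = 0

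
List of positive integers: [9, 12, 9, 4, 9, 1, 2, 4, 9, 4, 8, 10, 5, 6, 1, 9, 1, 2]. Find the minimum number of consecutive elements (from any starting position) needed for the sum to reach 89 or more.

14

add 9: running sum 9 < 89
add 12: running sum 21 < 89
add 9: running sum 30 < 89
add 4: running sum 34 < 89
add 9: running sum 43 < 89
add 1: running sum 44 < 89
add 2: running sum 46 < 89
add 4: running sum 50 < 89
add 9: running sum 59 < 89
add 4: running sum 63 < 89
add 8: running sum 71 < 89
add 10: running sum 81 < 89
add 5: running sum 86 < 89
end 13: [9, 12, 9, 4, 9, 1, 2, 4, 9, 4, 8, 10, 5, 6] sum 92, len 14
end 14: [9, 12, 9, 4, 9, 1, 2, 4, 9, 4, 8, 10, 5, 6, 1] sum 93, len 15
end 15: [12, 9, 4, 9, 1, 2, 4, 9, 4, 8, 10, 5, 6, 1, 9] sum 93, len 15
end 16: [12, 9, 4, 9, 1, 2, 4, 9, 4, 8, 10, 5, 6, 1, 9, 1] sum 94, len 16
end 17: [12, 9, 4, 9, 1, 2, 4, 9, 4, 8, 10, 5, 6, 1, 9, 1, 2] sum 96, len 17
Shortest qualifying length: 14.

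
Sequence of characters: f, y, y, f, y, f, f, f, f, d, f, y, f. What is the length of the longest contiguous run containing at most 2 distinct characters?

9

add f: window [f] (1 distinct), len 1
add y: window [f, y] (2 distinct), len 2
add y: window [f, y, y] (2 distinct), len 3
add f: window [f, y, y, f] (2 distinct), len 4
add y: window [f, y, y, f, y] (2 distinct), len 5
add f: window [f, y, y, f, y, f] (2 distinct), len 6
add f: window [f, y, y, f, y, f, f] (2 distinct), len 7
add f: window [f, y, y, f, y, f, f, f] (2 distinct), len 8
add f: window [f, y, y, f, y, f, f, f, f] (2 distinct), len 9
add d: window [f, f, f, f, d] (2 distinct), len 5
add f: window [f, f, f, f, d, f] (2 distinct), len 6
add y: window [f, y] (2 distinct), len 2
add f: window [f, y, f] (2 distinct), len 3
Longest length with ≤2 distinct: 9.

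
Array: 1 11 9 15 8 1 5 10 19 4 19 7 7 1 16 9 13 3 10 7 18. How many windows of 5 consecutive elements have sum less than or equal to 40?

1 11 9 15 8 → sum 44
11 9 15 8 1 → sum 44
9 15 8 1 5 → sum 38  ≤ 40 ✓
15 8 1 5 10 → sum 39  ≤ 40 ✓
8 1 5 10 19 → sum 43
1 5 10 19 4 → sum 39  ≤ 40 ✓
5 10 19 4 19 → sum 57
10 19 4 19 7 → sum 59
19 4 19 7 7 → sum 56
4 19 7 7 1 → sum 38  ≤ 40 ✓
19 7 7 1 16 → sum 50
7 7 1 16 9 → sum 40  ≤ 40 ✓
7 1 16 9 13 → sum 46
1 16 9 13 3 → sum 42
16 9 13 3 10 → sum 51
9 13 3 10 7 → sum 42
13 3 10 7 18 → sum 51
5 windows satisfy the condition.

5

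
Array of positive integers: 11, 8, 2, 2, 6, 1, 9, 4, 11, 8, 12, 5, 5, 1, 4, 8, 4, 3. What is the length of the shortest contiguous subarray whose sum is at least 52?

7

Extend right; whenever the sum reaches 52, record the length and shrink from the left:
add 11: running sum 11 < 52
add 8: running sum 19 < 52
add 2: running sum 21 < 52
add 2: running sum 23 < 52
add 6: running sum 29 < 52
add 1: running sum 30 < 52
add 9: running sum 39 < 52
add 4: running sum 43 < 52
end 8: [11, 8, 2, 2, 6, 1, 9, 4, 11] sum 54, len 9
end 9: [11, 8, 2, 2, 6, 1, 9, 4, 11, 8] sum 62, len 10
end 10: [2, 6, 1, 9, 4, 11, 8, 12] sum 53, len 8
end 11: [6, 1, 9, 4, 11, 8, 12, 5] sum 56, len 8
end 12: [9, 4, 11, 8, 12, 5, 5] sum 54, len 7
end 13: [9, 4, 11, 8, 12, 5, 5, 1] sum 55, len 8
end 14: [9, 4, 11, 8, 12, 5, 5, 1, 4] sum 59, len 9
end 15: [11, 8, 12, 5, 5, 1, 4, 8] sum 54, len 8
end 16: [11, 8, 12, 5, 5, 1, 4, 8, 4] sum 58, len 9
end 17: [11, 8, 12, 5, 5, 1, 4, 8, 4, 3] sum 61, len 10
Shortest qualifying length: 7.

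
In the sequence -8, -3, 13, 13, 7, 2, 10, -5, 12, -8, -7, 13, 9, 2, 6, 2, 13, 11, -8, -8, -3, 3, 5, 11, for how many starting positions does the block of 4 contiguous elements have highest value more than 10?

17

[-8, -3, 13, 13] → max 13  > 10 ✓
[-3, 13, 13, 7] → max 13  > 10 ✓
[13, 13, 7, 2] → max 13  > 10 ✓
[13, 7, 2, 10] → max 13  > 10 ✓
[7, 2, 10, -5] → max 10
[2, 10, -5, 12] → max 12  > 10 ✓
[10, -5, 12, -8] → max 12  > 10 ✓
[-5, 12, -8, -7] → max 12  > 10 ✓
[12, -8, -7, 13] → max 13  > 10 ✓
[-8, -7, 13, 9] → max 13  > 10 ✓
[-7, 13, 9, 2] → max 13  > 10 ✓
[13, 9, 2, 6] → max 13  > 10 ✓
[9, 2, 6, 2] → max 9
[2, 6, 2, 13] → max 13  > 10 ✓
[6, 2, 13, 11] → max 13  > 10 ✓
[2, 13, 11, -8] → max 13  > 10 ✓
[13, 11, -8, -8] → max 13  > 10 ✓
[11, -8, -8, -3] → max 11  > 10 ✓
[-8, -8, -3, 3] → max 3
[-8, -3, 3, 5] → max 5
[-3, 3, 5, 11] → max 11  > 10 ✓
17 windows satisfy the condition.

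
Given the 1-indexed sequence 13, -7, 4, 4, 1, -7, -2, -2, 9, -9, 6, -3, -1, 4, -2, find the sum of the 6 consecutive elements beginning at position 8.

0

Elements at indices 8..13: -2, 9, -9, 6, -3, -1
sum(-2, 9, -9, 6, -3, -1) = 0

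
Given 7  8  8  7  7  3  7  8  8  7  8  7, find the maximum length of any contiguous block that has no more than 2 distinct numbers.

6

add 7: window [7] (1 distinct), len 1
add 8: window [7, 8] (2 distinct), len 2
add 8: window [7, 8, 8] (2 distinct), len 3
add 7: window [7, 8, 8, 7] (2 distinct), len 4
add 7: window [7, 8, 8, 7, 7] (2 distinct), len 5
add 3: window [7, 7, 3] (2 distinct), len 3
add 7: window [7, 7, 3, 7] (2 distinct), len 4
add 8: window [7, 8] (2 distinct), len 2
add 8: window [7, 8, 8] (2 distinct), len 3
add 7: window [7, 8, 8, 7] (2 distinct), len 4
add 8: window [7, 8, 8, 7, 8] (2 distinct), len 5
add 7: window [7, 8, 8, 7, 8, 7] (2 distinct), len 6
Longest length with ≤2 distinct: 6.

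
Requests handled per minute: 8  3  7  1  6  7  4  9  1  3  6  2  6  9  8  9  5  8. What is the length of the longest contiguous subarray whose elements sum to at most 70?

13

[8] sum 8 len 1
[8, 3] sum 11 len 2
[8, 3, 7] sum 18 len 3
[8, 3, 7, 1] sum 19 len 4
[8, 3, 7, 1, 6] sum 25 len 5
[8, 3, 7, 1, 6, 7] sum 32 len 6
[8, 3, 7, 1, 6, 7, 4] sum 36 len 7
[8, 3, 7, 1, 6, 7, 4, 9] sum 45 len 8
[8, 3, 7, 1, 6, 7, 4, 9, 1] sum 46 len 9
[8, 3, 7, 1, 6, 7, 4, 9, 1, 3] sum 49 len 10
[8, 3, 7, 1, 6, 7, 4, 9, 1, 3, 6] sum 55 len 11
[8, 3, 7, 1, 6, 7, 4, 9, 1, 3, 6, 2] sum 57 len 12
[8, 3, 7, 1, 6, 7, 4, 9, 1, 3, 6, 2, 6] sum 63 len 13
[3, 7, 1, 6, 7, 4, 9, 1, 3, 6, 2, 6, 9] sum 64 len 13
[7, 1, 6, 7, 4, 9, 1, 3, 6, 2, 6, 9, 8] sum 69 len 13
[6, 7, 4, 9, 1, 3, 6, 2, 6, 9, 8, 9] sum 70 len 12
[7, 4, 9, 1, 3, 6, 2, 6, 9, 8, 9, 5] sum 69 len 12
[4, 9, 1, 3, 6, 2, 6, 9, 8, 9, 5, 8] sum 70 len 12
Longest length seen: 13.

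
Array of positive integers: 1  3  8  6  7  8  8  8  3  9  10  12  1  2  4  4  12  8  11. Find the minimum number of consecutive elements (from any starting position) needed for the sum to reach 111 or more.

16

add 1: running sum 1 < 111
add 3: running sum 4 < 111
add 8: running sum 12 < 111
add 6: running sum 18 < 111
add 7: running sum 25 < 111
add 8: running sum 33 < 111
add 8: running sum 41 < 111
add 8: running sum 49 < 111
add 3: running sum 52 < 111
add 9: running sum 61 < 111
add 10: running sum 71 < 111
add 12: running sum 83 < 111
add 1: running sum 84 < 111
add 2: running sum 86 < 111
add 4: running sum 90 < 111
add 4: running sum 94 < 111
add 12: running sum 106 < 111
end 17: [3, 8, 6, 7, 8, 8, 8, 3, 9, 10, 12, 1, 2, 4, 4, 12, 8] sum 113, len 17
end 18: [6, 7, 8, 8, 8, 3, 9, 10, 12, 1, 2, 4, 4, 12, 8, 11] sum 113, len 16
Shortest qualifying length: 16.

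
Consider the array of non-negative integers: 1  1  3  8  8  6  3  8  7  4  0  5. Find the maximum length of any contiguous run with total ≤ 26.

5

→ 1: sum 1, len 1
→ 1: sum 2, len 2
→ 3: sum 5, len 3
→ 8: sum 13, len 4
→ 8: sum 21, len 5
→ 6 (dropped 1): sum 26, len 5
→ 3 (dropped 1, 3): sum 25, len 4
→ 8 (dropped 8): sum 25, len 4
→ 7 (dropped 8): sum 24, len 4
→ 4 (dropped 6): sum 22, len 4
→ 0: sum 22, len 5
→ 5 (dropped 3): sum 24, len 5
Longest length seen: 5.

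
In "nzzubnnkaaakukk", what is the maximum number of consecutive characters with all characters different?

4

[n] len 1
[n, z] len 2
[z] len 1
[z, u] len 2
[z, u, b] len 3
[z, u, b, n] len 4
[n] len 1
[n, k] len 2
[n, k, a] len 3
[a] len 1
[a] len 1
[a, k] len 2
[a, k, u] len 3
[u, k] len 2
[k] len 1
Longest all-distinct length: 4.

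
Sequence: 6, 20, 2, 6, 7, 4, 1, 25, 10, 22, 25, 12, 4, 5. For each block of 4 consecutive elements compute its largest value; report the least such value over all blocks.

Each size-4 window and its max:
6 20 2 6 → max 20
20 2 6 7 → max 20
2 6 7 4 → max 7
6 7 4 1 → max 7
7 4 1 25 → max 25
4 1 25 10 → max 25
1 25 10 22 → max 25
25 10 22 25 → max 25
10 22 25 12 → max 25
22 25 12 4 → max 25
25 12 4 5 → max 25
Least of these is 7.

7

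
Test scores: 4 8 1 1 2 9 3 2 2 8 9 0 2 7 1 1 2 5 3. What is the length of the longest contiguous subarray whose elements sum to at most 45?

13

Extend to the right; shrink from the left whenever the sum exceeds 45:
[4] sum 4 len 1
[4, 8] sum 12 len 2
[4, 8, 1] sum 13 len 3
[4, 8, 1, 1] sum 14 len 4
[4, 8, 1, 1, 2] sum 16 len 5
[4, 8, 1, 1, 2, 9] sum 25 len 6
[4, 8, 1, 1, 2, 9, 3] sum 28 len 7
[4, 8, 1, 1, 2, 9, 3, 2] sum 30 len 8
[4, 8, 1, 1, 2, 9, 3, 2, 2] sum 32 len 9
[4, 8, 1, 1, 2, 9, 3, 2, 2, 8] sum 40 len 10
[8, 1, 1, 2, 9, 3, 2, 2, 8, 9] sum 45 len 10
[8, 1, 1, 2, 9, 3, 2, 2, 8, 9, 0] sum 45 len 11
[1, 1, 2, 9, 3, 2, 2, 8, 9, 0, 2] sum 39 len 11
[1, 2, 9, 3, 2, 2, 8, 9, 0, 2, 7] sum 45 len 11
[2, 9, 3, 2, 2, 8, 9, 0, 2, 7, 1] sum 45 len 11
[9, 3, 2, 2, 8, 9, 0, 2, 7, 1, 1] sum 44 len 11
[3, 2, 2, 8, 9, 0, 2, 7, 1, 1, 2] sum 37 len 11
[3, 2, 2, 8, 9, 0, 2, 7, 1, 1, 2, 5] sum 42 len 12
[3, 2, 2, 8, 9, 0, 2, 7, 1, 1, 2, 5, 3] sum 45 len 13
Longest length seen: 13.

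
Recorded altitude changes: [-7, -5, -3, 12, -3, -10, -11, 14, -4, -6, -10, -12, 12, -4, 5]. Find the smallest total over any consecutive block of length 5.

-20

-7 -5 -3 12 -3 → sum -6
-5 -3 12 -3 -10 → sum -9
-3 12 -3 -10 -11 → sum -15
12 -3 -10 -11 14 → sum 2
-3 -10 -11 14 -4 → sum -14
-10 -11 14 -4 -6 → sum -17
-11 14 -4 -6 -10 → sum -17
14 -4 -6 -10 -12 → sum -18
-4 -6 -10 -12 12 → sum -20
-6 -10 -12 12 -4 → sum -20
-10 -12 12 -4 5 → sum -9
Smallest of these is -20.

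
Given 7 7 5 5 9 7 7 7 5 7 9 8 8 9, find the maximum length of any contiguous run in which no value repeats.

4

add 7: [7] len 1
add 7 (repeat 7, move left end past it): [7] len 1
add 5: [7, 5] len 2
add 5 (repeat 5, move left end past it): [5] len 1
add 9: [5, 9] len 2
add 7: [5, 9, 7] len 3
add 7 (repeat 7, move left end past it): [7] len 1
add 7 (repeat 7, move left end past it): [7] len 1
add 5: [7, 5] len 2
add 7 (repeat 7, move left end past it): [5, 7] len 2
add 9: [5, 7, 9] len 3
add 8: [5, 7, 9, 8] len 4
add 8 (repeat 8, move left end past it): [8] len 1
add 9: [8, 9] len 2
Longest all-distinct length: 4.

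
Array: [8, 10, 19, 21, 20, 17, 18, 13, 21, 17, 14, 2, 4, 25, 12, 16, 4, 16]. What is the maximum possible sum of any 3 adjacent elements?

60

8 10 19 → sum 37
10 19 21 → sum 50
19 21 20 → sum 60
21 20 17 → sum 58
20 17 18 → sum 55
17 18 13 → sum 48
18 13 21 → sum 52
13 21 17 → sum 51
21 17 14 → sum 52
17 14 2 → sum 33
14 2 4 → sum 20
2 4 25 → sum 31
4 25 12 → sum 41
25 12 16 → sum 53
12 16 4 → sum 32
16 4 16 → sum 36
Maximum of these is 60.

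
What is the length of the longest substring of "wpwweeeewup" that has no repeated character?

4

[w] len 1
[w, p] len 2
[p, w] len 2
[w] len 1
[w, e] len 2
[e] len 1
[e] len 1
[e] len 1
[e, w] len 2
[e, w, u] len 3
[e, w, u, p] len 4
Longest all-distinct length: 4.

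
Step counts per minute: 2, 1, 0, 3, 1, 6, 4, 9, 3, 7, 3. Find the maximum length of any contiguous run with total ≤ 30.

[2] sum 2 len 1
[2, 1] sum 3 len 2
[2, 1, 0] sum 3 len 3
[2, 1, 0, 3] sum 6 len 4
[2, 1, 0, 3, 1] sum 7 len 5
[2, 1, 0, 3, 1, 6] sum 13 len 6
[2, 1, 0, 3, 1, 6, 4] sum 17 len 7
[2, 1, 0, 3, 1, 6, 4, 9] sum 26 len 8
[2, 1, 0, 3, 1, 6, 4, 9, 3] sum 29 len 9
[1, 6, 4, 9, 3, 7] sum 30 len 6
[4, 9, 3, 7, 3] sum 26 len 5
Longest length seen: 9.

9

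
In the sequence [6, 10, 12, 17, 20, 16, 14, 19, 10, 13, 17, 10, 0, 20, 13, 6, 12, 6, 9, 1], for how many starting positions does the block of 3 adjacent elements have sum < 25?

[6, 10, 12] → sum 28
[10, 12, 17] → sum 39
[12, 17, 20] → sum 49
[17, 20, 16] → sum 53
[20, 16, 14] → sum 50
[16, 14, 19] → sum 49
[14, 19, 10] → sum 43
[19, 10, 13] → sum 42
[10, 13, 17] → sum 40
[13, 17, 10] → sum 40
[17, 10, 0] → sum 27
[10, 0, 20] → sum 30
[0, 20, 13] → sum 33
[20, 13, 6] → sum 39
[13, 6, 12] → sum 31
[6, 12, 6] → sum 24  < 25 ✓
[12, 6, 9] → sum 27
[6, 9, 1] → sum 16  < 25 ✓
2 windows satisfy the condition.

2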